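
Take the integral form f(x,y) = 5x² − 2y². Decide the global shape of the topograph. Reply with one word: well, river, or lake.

D = b²−4ac = 0² − 4·5·(-2) = 40
D > 0 non-square ⇒ indefinite ⇒ periodic river

river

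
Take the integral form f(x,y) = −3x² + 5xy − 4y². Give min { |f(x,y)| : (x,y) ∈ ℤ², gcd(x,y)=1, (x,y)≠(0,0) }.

translate: b→1 (≡-5 mod 6), so (3,-5,4)→(3,1,2)
flip: (3,1,2)→(2,-1,3)
reduced (well bottom): (2,-1,3) with a≤c, −a<b≤a
well minimum |f| = |-2| = 2 (negative-definite)

2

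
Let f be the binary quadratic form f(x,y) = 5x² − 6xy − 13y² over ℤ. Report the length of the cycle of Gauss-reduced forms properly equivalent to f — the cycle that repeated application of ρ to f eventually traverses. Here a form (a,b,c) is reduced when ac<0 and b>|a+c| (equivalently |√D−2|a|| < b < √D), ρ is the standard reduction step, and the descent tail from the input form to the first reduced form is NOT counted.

D = 296, ⌊√D⌋ = 17
descent: ρ → (-13,6,5)
descent: ρ → (5,14,-5)  [lands on river]
river: ρ → (-5,16,2)
river: ρ → (2,16,-5)
river: ρ → (-5,14,5)
river: ρ → (5,16,-2)
river: ρ → (-2,16,5)
ρ-cycle length = 6 (tail of 2 descent steps not counted)

6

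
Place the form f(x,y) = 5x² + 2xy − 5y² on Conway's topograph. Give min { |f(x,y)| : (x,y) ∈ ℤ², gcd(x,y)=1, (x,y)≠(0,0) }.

river: ρ → (-5,8,2)
river: ρ → (2,8,-5)
river: ρ → (-5,2,5)
river: ρ → (5,8,-2)
river: ρ → (-2,8,5)
river: ρ → (5,2,-5)
closes: descent 0, river 6
min |a| on river = 2

2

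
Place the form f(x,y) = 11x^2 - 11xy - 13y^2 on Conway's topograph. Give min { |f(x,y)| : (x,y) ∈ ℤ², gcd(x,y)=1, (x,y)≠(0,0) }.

descent: ρ → (-13,11,11)  [lands on river]
river: ρ → (11,11,-13)
river: ρ → (-13,15,9)
river: ρ → (9,21,-7)
river: ρ → (-7,21,9)
river: ρ → (9,15,-13)
closes: descent 1, river 6
min |a| on river = 7

7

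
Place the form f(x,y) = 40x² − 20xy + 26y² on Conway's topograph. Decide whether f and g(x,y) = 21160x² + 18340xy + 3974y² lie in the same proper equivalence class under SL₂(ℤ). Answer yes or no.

D₁ = -3760, D₂ = -3760
f: flip: (40,-20,26)→(26,20,40)
f: reduced (well bottom): (26,20,40) with a≤c, −a<b≤a
g: flip: (21160,18340,3974)→(3974,-18340,21160)
g: translate: b→-2444 (≡-18340 mod 7948), so (3974,-18340,21160)→(3974,-2444,376)
g: flip: (3974,-2444,376)→(376,2444,3974)
g: translate: b→188 (≡2444 mod 752), so (376,2444,3974)→(376,188,26)
g: flip: (376,188,26)→(26,-188,376)
g: translate: b→20 (≡-188 mod 52), so (26,-188,376)→(26,20,40)
g: reduced (well bottom): (26,20,40) with a≤c, −a<b≤a
reduced forms (26, 20, 40) vs (26, 20, 40) ⇒ equivalent

yes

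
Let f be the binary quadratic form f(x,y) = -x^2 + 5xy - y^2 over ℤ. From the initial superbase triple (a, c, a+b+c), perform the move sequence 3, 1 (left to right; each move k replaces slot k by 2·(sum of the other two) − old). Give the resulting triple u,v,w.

start (-1,-1,3) = (f(1,0),f(0,1),f(1,1))
replace slot 3: 2·((-1)+(-1)) − 3 = -7 → (-1,-1,-7)
replace slot 1: 2·((-1)+(-7)) − (-1) = -15 → (-15,-1,-7)

-15,-1,-7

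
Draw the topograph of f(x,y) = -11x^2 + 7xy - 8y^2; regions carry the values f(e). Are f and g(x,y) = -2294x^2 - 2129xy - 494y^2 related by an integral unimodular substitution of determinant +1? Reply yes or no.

D₁ = -303, D₂ = -303
f is negative-definite; reduce −f:
−f: flip: (11,-7,8)→(8,7,11)
−f: reduced (well bottom): (8,7,11) with a≤c, −a<b≤a
flip sign back: reduced form of f is (-8,-7,-11)
g is negative-definite; reduce −g:
−g: flip: (2294,2129,494)→(494,-2129,2294)
−g: translate: b→-153 (≡-2129 mod 988), so (494,-2129,2294)→(494,-153,12)
−g: flip: (494,-153,12)→(12,153,494)
−g: translate: b→9 (≡153 mod 24), so (12,153,494)→(12,9,8)
−g: flip: (12,9,8)→(8,-9,12)
−g: translate: b→7 (≡-9 mod 16), so (8,-9,12)→(8,7,11)
−g: reduced (well bottom): (8,7,11) with a≤c, −a<b≤a
flip sign back: reduced form of g is (-8,-7,-11)
reduced forms (-8, -7, -11) vs (-8, -7, -11) ⇒ equivalent

yes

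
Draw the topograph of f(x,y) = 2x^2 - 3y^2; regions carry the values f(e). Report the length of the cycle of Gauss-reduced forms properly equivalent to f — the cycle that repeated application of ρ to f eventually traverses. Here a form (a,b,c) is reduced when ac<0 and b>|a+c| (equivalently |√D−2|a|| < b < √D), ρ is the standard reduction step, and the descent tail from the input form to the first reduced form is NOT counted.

D = 24, ⌊√D⌋ = 4
descent: ρ → (-3,0,2)
descent: ρ → (2,4,-1)  [lands on river]
river: ρ → (-1,4,2)
ρ-cycle length = 2 (tail of 2 descent steps not counted)

2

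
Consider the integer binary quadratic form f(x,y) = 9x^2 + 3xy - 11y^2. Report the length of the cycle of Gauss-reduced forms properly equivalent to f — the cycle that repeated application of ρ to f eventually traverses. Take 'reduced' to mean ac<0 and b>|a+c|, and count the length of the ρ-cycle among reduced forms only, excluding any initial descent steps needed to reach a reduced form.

D = 405, ⌊√D⌋ = 20
river: ρ → (-11,19,1)
river: ρ → (1,19,-11)
river: ρ → (-11,3,9)
river: ρ → (9,15,-5)
river: ρ → (-5,15,9)
river: ρ → (9,3,-11)
ρ-cycle length = 6 (tail of 0 descent steps not counted)

6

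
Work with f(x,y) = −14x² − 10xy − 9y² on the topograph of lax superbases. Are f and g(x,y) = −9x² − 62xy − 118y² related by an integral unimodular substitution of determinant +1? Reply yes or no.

D₁ = -404, D₂ = -404
f is negative-definite; reduce −f:
−f: flip: (14,10,9)→(9,-10,14)
−f: translate: b→8 (≡-10 mod 18), so (9,-10,14)→(9,8,13)
−f: reduced (well bottom): (9,8,13) with a≤c, −a<b≤a
flip sign back: reduced form of f is (-9,-8,-13)
g is negative-definite; reduce −g:
−g: translate: b→8 (≡62 mod 18), so (9,62,118)→(9,8,13)
−g: reduced (well bottom): (9,8,13) with a≤c, −a<b≤a
flip sign back: reduced form of g is (-9,-8,-13)
reduced forms (-9, -8, -13) vs (-9, -8, -13) ⇒ equivalent

yes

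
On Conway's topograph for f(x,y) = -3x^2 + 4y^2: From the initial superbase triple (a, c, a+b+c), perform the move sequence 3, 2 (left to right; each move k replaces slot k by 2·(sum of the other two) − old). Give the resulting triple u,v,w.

start (-3,4,1) = (f(1,0),f(0,1),f(1,1))
replace slot 3: 2·((-3)+4) − 1 = 1 → (-3,4,1)
replace slot 2: 2·((-3)+1) − 4 = -8 → (-3,-8,1)

-3,-8,1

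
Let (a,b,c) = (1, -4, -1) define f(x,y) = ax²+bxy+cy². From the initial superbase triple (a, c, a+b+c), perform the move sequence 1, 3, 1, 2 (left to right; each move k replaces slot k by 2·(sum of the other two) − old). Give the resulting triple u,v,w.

start (1,-1,-4) = (f(1,0),f(0,1),f(1,1))
replace slot 1: 2·((-1)+(-4)) − 1 = -11 → (-11,-1,-4)
replace slot 3: 2·((-11)+(-1)) − (-4) = -20 → (-11,-1,-20)
replace slot 1: 2·((-1)+(-20)) − (-11) = -31 → (-31,-1,-20)
replace slot 2: 2·((-31)+(-20)) − (-1) = -101 → (-31,-101,-20)

-31,-101,-20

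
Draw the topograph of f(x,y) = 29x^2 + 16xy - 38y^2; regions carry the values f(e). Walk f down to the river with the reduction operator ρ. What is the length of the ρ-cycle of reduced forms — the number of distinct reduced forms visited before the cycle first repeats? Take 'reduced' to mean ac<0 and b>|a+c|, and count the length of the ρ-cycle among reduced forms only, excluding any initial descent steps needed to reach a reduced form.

D = 4664, ⌊√D⌋ = 68
river: ρ → (-38,60,7)
river: ρ → (7,66,-11)
river: ρ → (-11,66,7)
river: ρ → (7,60,-38)
river: ρ → (-38,16,29)
river: ρ → (29,42,-25)
river: ρ → (-25,58,13)
river: ρ → (13,46,-49)
river: ρ → (-49,52,10)
river: ρ → (10,68,-1)
river: ρ → (-1,68,10)
river: ρ → (10,52,-49)
river: ρ → (-49,46,13)
river: ρ → (13,58,-25)
river: ρ → (-25,42,29)
river: ρ → (29,16,-38)
ρ-cycle length = 16 (tail of 0 descent steps not counted)

16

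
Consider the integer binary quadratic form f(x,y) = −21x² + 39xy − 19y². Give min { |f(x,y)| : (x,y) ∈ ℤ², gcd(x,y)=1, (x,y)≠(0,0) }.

translate: b→3 (≡-39 mod 42), so (21,-39,19)→(21,3,1)
flip: (21,3,1)→(1,-3,21)
translate: b→1 (≡-3 mod 2), so (1,-3,21)→(1,1,19)
reduced (well bottom): (1,1,19) with a≤c, −a<b≤a
well minimum |f| = |-1| = 1 (negative-definite)

1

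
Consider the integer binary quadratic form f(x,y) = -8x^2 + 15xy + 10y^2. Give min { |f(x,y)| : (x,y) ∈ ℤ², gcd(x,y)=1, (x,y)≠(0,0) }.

river: ρ → (10,5,-13)
river: ρ → (-13,21,2)
river: ρ → (2,23,-2)
river: ρ → (-2,21,13)
river: ρ → (13,5,-10)
river: ρ → (-10,15,8)
river: ρ → (8,17,-8)
river: ρ → (-8,15,10)
closes: descent 0, river 8
min |a| on river = 2

2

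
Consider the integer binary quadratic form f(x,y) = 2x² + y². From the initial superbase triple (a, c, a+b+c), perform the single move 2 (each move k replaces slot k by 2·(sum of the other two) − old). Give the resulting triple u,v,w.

start (2,1,3) = (f(1,0),f(0,1),f(1,1))
replace slot 2: 2·(2+3) − 1 = 9 → (2,9,3)

2,9,3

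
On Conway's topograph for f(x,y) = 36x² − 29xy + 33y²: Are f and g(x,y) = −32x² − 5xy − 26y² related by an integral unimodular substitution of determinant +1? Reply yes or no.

D₁ = -3911, D₂ = -3303
discriminants differ ⇒ not SL₂(ℤ)-equivalent

no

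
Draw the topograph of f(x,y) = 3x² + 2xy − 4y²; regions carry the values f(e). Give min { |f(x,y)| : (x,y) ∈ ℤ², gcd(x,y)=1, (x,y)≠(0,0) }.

river: ρ → (-4,6,1)
river: ρ → (1,6,-4)
river: ρ → (-4,2,3)
river: ρ → (3,4,-3)
river: ρ → (-3,2,4)
river: ρ → (4,6,-1)
river: ρ → (-1,6,4)
river: ρ → (4,2,-3)
river: ρ → (-3,4,3)
river: ρ → (3,2,-4)
closes: descent 0, river 10
min |a| on river = 1

1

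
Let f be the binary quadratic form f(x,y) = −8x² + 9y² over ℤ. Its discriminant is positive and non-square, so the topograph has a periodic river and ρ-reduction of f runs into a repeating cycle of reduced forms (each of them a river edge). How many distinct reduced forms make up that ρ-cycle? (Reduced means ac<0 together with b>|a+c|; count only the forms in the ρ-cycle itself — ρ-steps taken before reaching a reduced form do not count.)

D = 288, ⌊√D⌋ = 16
descent: ρ → (9,0,-8)
descent: ρ → (-8,16,1)  [lands on river]
river: ρ → (1,16,-8)
ρ-cycle length = 2 (tail of 2 descent steps not counted)

2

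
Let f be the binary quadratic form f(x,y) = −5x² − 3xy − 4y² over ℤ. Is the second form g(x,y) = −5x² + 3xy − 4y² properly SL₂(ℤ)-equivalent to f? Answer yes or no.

D₁ = -71, D₂ = -71
f is negative-definite; reduce −f:
−f: flip: (5,3,4)→(4,-3,5)
−f: reduced (well bottom): (4,-3,5) with a≤c, −a<b≤a
flip sign back: reduced form of f is (-4,3,-5)
g is negative-definite; reduce −g:
−g: flip: (5,-3,4)→(4,3,5)
−g: reduced (well bottom): (4,3,5) with a≤c, −a<b≤a
flip sign back: reduced form of g is (-4,-3,-5)
reduced forms (-4, 3, -5) vs (-4, -3, -5) ⇒ inequivalent

no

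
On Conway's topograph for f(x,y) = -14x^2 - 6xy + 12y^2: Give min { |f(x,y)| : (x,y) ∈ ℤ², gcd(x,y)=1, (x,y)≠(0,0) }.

descent: ρ → (12,6,-14)  [lands on river]
river: ρ → (-14,22,4)
river: ρ → (4,26,-2)
river: ρ → (-2,26,4)
river: ρ → (4,22,-14)
river: ρ → (-14,6,12)
river: ρ → (12,18,-8)
river: ρ → (-8,14,16)
river: ρ → (16,18,-6)
river: ρ → (-6,18,16)
river: ρ → (16,14,-8)
river: ρ → (-8,18,12)
closes: descent 1, river 12
min |a| on river = 2

2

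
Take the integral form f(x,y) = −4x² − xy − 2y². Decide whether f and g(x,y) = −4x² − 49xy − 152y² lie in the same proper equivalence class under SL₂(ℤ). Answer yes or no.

D₁ = -31, D₂ = -31
f is negative-definite; reduce −f:
−f: flip: (4,1,2)→(2,-1,4)
−f: reduced (well bottom): (2,-1,4) with a≤c, −a<b≤a
flip sign back: reduced form of f is (-2,1,-4)
g is negative-definite; reduce −g:
−g: translate: b→1 (≡49 mod 8), so (4,49,152)→(4,1,2)
−g: flip: (4,1,2)→(2,-1,4)
−g: reduced (well bottom): (2,-1,4) with a≤c, −a<b≤a
flip sign back: reduced form of g is (-2,1,-4)
reduced forms (-2, 1, -4) vs (-2, 1, -4) ⇒ equivalent

yes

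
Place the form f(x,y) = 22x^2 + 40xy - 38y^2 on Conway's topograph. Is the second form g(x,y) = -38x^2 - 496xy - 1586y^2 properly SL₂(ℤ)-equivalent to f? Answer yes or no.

D₁ = 4944, D₂ = 4944
river cycle of f (length 26): (-38, 36, 24), (24, 60, -14), (-14, 52, 40), (40, 28, -26), (-26, 24, 42), (42, 60, -8), (-8, 68, 10), (10, 52, -56), (-56, 60, 6), (6, 60, -56), … (16 more)
river cycle of g (length 26): (-38, 36, 24), (24, 60, -14), (-14, 52, 40), (40, 28, -26), (-26, 24, 42), (42, 60, -8), (-8, 68, 10), (10, 52, -56), (-56, 60, 6), (6, 60, -56), … (16 more)
cycles coincide ⇒ equivalent

yes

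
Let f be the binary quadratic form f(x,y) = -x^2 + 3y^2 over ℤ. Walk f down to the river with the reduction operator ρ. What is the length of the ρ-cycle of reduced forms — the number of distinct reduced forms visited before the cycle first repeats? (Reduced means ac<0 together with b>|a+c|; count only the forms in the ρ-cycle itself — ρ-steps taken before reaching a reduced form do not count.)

D = 12, ⌊√D⌋ = 3
descent: ρ → (3,0,-1)
descent: ρ → (-1,2,2)  [lands on river]
river: ρ → (2,2,-1)
ρ-cycle length = 2 (tail of 2 descent steps not counted)

2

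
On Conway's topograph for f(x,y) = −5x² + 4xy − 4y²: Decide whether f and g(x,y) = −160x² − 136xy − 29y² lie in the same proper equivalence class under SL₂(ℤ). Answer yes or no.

D₁ = -64, D₂ = -64
f is negative-definite; reduce −f:
−f: flip: (5,-4,4)→(4,4,5)
−f: reduced (well bottom): (4,4,5) with a≤c, −a<b≤a
flip sign back: reduced form of f is (-4,-4,-5)
g is negative-definite; reduce −g:
−g: flip: (160,136,29)→(29,-136,160)
−g: translate: b→-20 (≡-136 mod 58), so (29,-136,160)→(29,-20,4)
−g: flip: (29,-20,4)→(4,20,29)
−g: translate: b→4 (≡20 mod 8), so (4,20,29)→(4,4,5)
−g: reduced (well bottom): (4,4,5) with a≤c, −a<b≤a
flip sign back: reduced form of g is (-4,-4,-5)
reduced forms (-4, -4, -5) vs (-4, -4, -5) ⇒ equivalent

yes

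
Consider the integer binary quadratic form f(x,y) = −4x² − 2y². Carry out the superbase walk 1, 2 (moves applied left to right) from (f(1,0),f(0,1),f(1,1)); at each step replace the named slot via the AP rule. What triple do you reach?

start (-4,-2,-6) = (f(1,0),f(0,1),f(1,1))
replace slot 1: 2·((-2)+(-6)) − (-4) = -12 → (-12,-2,-6)
replace slot 2: 2·((-12)+(-6)) − (-2) = -34 → (-12,-34,-6)

-12,-34,-6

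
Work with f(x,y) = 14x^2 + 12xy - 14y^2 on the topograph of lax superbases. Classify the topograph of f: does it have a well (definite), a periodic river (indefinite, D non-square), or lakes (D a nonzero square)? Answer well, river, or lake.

D = b²−4ac = 12² − 4·14·(-14) = 928
D > 0 non-square ⇒ indefinite ⇒ periodic river

river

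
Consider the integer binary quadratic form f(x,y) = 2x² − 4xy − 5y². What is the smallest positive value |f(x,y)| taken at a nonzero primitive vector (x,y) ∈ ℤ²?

descent: ρ → (-5,4,2)  [lands on river]
river: ρ → (2,4,-5)
river: ρ → (-5,6,1)
river: ρ → (1,6,-5)
closes: descent 1, river 4
min |a| on river = 1

1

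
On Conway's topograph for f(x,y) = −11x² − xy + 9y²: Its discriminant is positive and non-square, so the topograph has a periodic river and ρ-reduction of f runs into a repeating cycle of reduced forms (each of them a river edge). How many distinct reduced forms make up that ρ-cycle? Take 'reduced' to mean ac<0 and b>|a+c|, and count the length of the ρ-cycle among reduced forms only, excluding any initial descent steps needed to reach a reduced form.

D = 397, ⌊√D⌋ = 19
descent: ρ → (9,19,-1)  [lands on river]
river: ρ → (-1,19,9)
river: ρ → (9,17,-3)
river: ρ → (-3,19,3)
river: ρ → (3,17,-9)
river: ρ → (-9,19,1)
river: ρ → (1,19,-9)
river: ρ → (-9,17,3)
river: ρ → (3,19,-3)
river: ρ → (-3,17,9)
ρ-cycle length = 10 (tail of 1 descent step not counted)

10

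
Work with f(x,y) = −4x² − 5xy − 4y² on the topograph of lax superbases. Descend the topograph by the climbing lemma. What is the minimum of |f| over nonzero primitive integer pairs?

translate: b→-3 (≡5 mod 8), so (4,5,4)→(4,-3,3)
flip: (4,-3,3)→(3,3,4)
reduced (well bottom): (3,3,4) with a≤c, −a<b≤a
well minimum |f| = |-3| = 3 (negative-definite)

3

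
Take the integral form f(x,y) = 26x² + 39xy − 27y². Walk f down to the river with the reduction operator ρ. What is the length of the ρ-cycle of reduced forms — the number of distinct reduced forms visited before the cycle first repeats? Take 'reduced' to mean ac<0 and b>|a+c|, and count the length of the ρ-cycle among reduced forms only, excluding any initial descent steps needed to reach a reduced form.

D = 4329, ⌊√D⌋ = 65
river: ρ → (-27,15,38)
river: ρ → (38,61,-4)
river: ρ → (-4,59,53)
river: ρ → (53,47,-10)
river: ρ → (-10,53,38)
river: ρ → (38,23,-25)
river: ρ → (-25,27,36)
river: ρ → (36,45,-16)
river: ρ → (-16,51,27)
river: ρ → (27,57,-10)
river: ρ → (-10,63,9)
river: ρ → (9,63,-10)
river: ρ → (-10,57,27)
river: ρ → (27,51,-16)
river: ρ → (-16,45,36)
river: ρ → (36,27,-25)
river: ρ → (-25,23,38)
river: ρ → (38,53,-10)
river: ρ → (-10,47,53)
river: ρ → (53,59,-4)
river: ρ → (-4,61,38)
river: ρ → (38,15,-27)
river: ρ → (-27,39,26)
river: ρ → (26,65,-1)
river: ρ → (-1,65,26)
river: ρ → (26,39,-27)
ρ-cycle length = 26 (tail of 0 descent steps not counted)

26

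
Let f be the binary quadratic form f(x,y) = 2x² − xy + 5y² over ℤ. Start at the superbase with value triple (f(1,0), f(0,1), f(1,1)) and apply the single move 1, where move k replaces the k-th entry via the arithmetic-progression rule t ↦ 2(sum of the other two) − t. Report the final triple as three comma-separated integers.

start (2,5,6) = (f(1,0),f(0,1),f(1,1))
replace slot 1: 2·(5+6) − 2 = 20 → (20,5,6)

20,5,6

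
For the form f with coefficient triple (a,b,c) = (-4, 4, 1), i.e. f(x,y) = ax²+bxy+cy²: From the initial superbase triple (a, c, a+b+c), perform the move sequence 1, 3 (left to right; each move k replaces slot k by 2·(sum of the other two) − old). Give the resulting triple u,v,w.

start (-4,1,1) = (f(1,0),f(0,1),f(1,1))
replace slot 1: 2·(1+1) − (-4) = 8 → (8,1,1)
replace slot 3: 2·(8+1) − 1 = 17 → (8,1,17)

8,1,17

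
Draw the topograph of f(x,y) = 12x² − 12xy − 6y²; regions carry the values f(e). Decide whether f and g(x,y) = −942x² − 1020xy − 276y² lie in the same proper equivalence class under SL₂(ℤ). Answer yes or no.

D₁ = 432, D₂ = 432
river cycle of f (length 2): (-6, 12, 12), (12, 12, -6)
river cycle of g (length 2): (-6, 12, 12), (12, 12, -6)
cycles coincide ⇒ equivalent

yes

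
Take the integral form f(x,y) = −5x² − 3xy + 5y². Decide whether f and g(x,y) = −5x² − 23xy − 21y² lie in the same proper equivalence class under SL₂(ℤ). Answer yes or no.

D₁ = 109, D₂ = 109
river cycle of f (length 14): (5, 3, -5), (-5, 7, 3), (3, 5, -7), (-7, 9, 1), (1, 9, -7), (-7, 5, 3), (3, 7, -5), (-5, 3, 5), (5, 7, -3), (-3, 5, 7), … (4 more)
river cycle of g (length 14): (-3, 7, 5), (5, 3, -5), (-5, 7, 3), (3, 5, -7), (-7, 9, 1), (1, 9, -7), (-7, 5, 3), (3, 7, -5), (-5, 3, 5), (5, 7, -3), … (4 more)
cycles coincide ⇒ equivalent

yes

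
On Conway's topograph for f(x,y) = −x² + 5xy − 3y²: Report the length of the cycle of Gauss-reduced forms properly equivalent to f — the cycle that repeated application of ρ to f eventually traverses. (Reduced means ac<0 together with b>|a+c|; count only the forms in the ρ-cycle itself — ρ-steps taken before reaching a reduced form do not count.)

D = 13, ⌊√D⌋ = 3
descent: ρ → (-3,1,1)
descent: ρ → (1,3,-1)  [lands on river]
river: ρ → (-1,3,1)
ρ-cycle length = 2 (tail of 2 descent steps not counted)

2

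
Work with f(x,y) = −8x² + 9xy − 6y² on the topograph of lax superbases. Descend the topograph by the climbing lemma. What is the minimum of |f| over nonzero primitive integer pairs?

translate: b→7 (≡-9 mod 16), so (8,-9,6)→(8,7,5)
flip: (8,7,5)→(5,-7,8)
translate: b→3 (≡-7 mod 10), so (5,-7,8)→(5,3,6)
reduced (well bottom): (5,3,6) with a≤c, −a<b≤a
well minimum |f| = |-5| = 5 (negative-definite)

5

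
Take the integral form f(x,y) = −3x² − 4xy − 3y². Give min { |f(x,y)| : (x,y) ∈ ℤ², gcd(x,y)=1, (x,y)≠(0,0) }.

translate: b→-2 (≡4 mod 6), so (3,4,3)→(3,-2,2)
flip: (3,-2,2)→(2,2,3)
reduced (well bottom): (2,2,3) with a≤c, −a<b≤a
well minimum |f| = |-2| = 2 (negative-definite)

2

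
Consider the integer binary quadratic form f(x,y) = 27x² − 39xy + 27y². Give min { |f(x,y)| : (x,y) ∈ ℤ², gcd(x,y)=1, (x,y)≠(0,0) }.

translate: b→15 (≡-39 mod 54), so (27,-39,27)→(27,15,15)
flip: (27,15,15)→(15,-15,27)
translate: b→15 (≡-15 mod 30), so (15,-15,27)→(15,15,27)
reduced (well bottom): (15,15,27) with a≤c, −a<b≤a
well minimum = a = 15

15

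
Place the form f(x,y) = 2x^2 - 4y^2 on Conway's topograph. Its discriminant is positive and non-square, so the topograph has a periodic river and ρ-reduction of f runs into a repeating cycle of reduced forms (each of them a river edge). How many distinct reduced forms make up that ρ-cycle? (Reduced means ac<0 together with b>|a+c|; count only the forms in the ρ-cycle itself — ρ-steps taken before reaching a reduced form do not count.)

D = 32, ⌊√D⌋ = 5
descent: ρ → (-4,0,2)
descent: ρ → (2,4,-2)  [lands on river]
river: ρ → (-2,4,2)
ρ-cycle length = 2 (tail of 2 descent steps not counted)

2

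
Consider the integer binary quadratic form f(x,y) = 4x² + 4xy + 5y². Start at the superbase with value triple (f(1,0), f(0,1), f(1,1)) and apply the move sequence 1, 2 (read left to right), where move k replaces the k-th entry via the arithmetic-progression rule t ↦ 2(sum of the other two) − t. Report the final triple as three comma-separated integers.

start (4,5,13) = (f(1,0),f(0,1),f(1,1))
replace slot 1: 2·(5+13) − 4 = 32 → (32,5,13)
replace slot 2: 2·(32+13) − 5 = 85 → (32,85,13)

32,85,13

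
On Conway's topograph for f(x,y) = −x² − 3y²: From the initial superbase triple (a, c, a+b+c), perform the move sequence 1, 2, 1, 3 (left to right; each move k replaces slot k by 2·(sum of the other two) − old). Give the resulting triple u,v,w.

start (-1,-3,-4) = (f(1,0),f(0,1),f(1,1))
replace slot 1: 2·((-3)+(-4)) − (-1) = -13 → (-13,-3,-4)
replace slot 2: 2·((-13)+(-4)) − (-3) = -31 → (-13,-31,-4)
replace slot 1: 2·((-31)+(-4)) − (-13) = -57 → (-57,-31,-4)
replace slot 3: 2·((-57)+(-31)) − (-4) = -172 → (-57,-31,-172)

-57,-31,-172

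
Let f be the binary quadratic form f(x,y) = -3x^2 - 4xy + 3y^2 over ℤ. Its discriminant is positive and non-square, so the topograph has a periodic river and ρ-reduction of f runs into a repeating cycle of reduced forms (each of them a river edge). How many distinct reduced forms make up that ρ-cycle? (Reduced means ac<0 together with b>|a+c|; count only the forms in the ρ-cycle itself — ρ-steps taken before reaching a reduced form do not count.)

D = 52, ⌊√D⌋ = 7
descent: ρ → (3,4,-3)  [lands on river]
river: ρ → (-3,2,4)
river: ρ → (4,6,-1)
river: ρ → (-1,6,4)
river: ρ → (4,2,-3)
river: ρ → (-3,4,3)
river: ρ → (3,2,-4)
river: ρ → (-4,6,1)
river: ρ → (1,6,-4)
river: ρ → (-4,2,3)
ρ-cycle length = 10 (tail of 1 descent step not counted)

10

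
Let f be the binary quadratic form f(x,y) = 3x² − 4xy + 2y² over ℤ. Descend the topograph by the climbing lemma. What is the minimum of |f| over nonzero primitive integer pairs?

translate: b→2 (≡-4 mod 6), so (3,-4,2)→(3,2,1)
flip: (3,2,1)→(1,-2,3)
translate: b→0 (≡-2 mod 2), so (1,-2,3)→(1,0,2)
reduced (well bottom): (1,0,2) with a≤c, −a<b≤a
well minimum = a = 1

1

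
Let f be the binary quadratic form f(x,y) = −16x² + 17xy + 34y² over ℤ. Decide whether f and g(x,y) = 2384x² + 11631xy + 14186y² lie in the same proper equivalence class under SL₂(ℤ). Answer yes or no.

D₁ = 2465, D₂ = 2465
river cycle of f (length 10): (-16, 49, 1), (1, 49, -16), (-16, 47, 4), (4, 49, -4), (-4, 47, 16), (16, 49, -1), (-1, 49, 16), (16, 47, -4), (-4, 49, 4), (4, 47, -16)
river cycle of g (length 10): (-16, 49, 1), (1, 49, -16), (-16, 47, 4), (4, 49, -4), (-4, 47, 16), (16, 49, -1), (-1, 49, 16), (16, 47, -4), (-4, 49, 4), (4, 47, -16)
cycles coincide ⇒ equivalent

yes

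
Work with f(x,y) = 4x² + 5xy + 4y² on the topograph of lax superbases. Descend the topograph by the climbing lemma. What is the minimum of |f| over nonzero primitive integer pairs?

translate: b→-3 (≡5 mod 8), so (4,5,4)→(4,-3,3)
flip: (4,-3,3)→(3,3,4)
reduced (well bottom): (3,3,4) with a≤c, −a<b≤a
well minimum = a = 3

3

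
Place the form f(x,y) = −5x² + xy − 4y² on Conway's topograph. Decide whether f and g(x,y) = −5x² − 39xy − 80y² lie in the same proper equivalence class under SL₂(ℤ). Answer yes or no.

D₁ = -79, D₂ = -79
f is negative-definite; reduce −f:
−f: flip: (5,-1,4)→(4,1,5)
−f: reduced (well bottom): (4,1,5) with a≤c, −a<b≤a
flip sign back: reduced form of f is (-4,-1,-5)
g is negative-definite; reduce −g:
−g: translate: b→-1 (≡39 mod 10), so (5,39,80)→(5,-1,4)
−g: flip: (5,-1,4)→(4,1,5)
−g: reduced (well bottom): (4,1,5) with a≤c, −a<b≤a
flip sign back: reduced form of g is (-4,-1,-5)
reduced forms (-4, -1, -5) vs (-4, -1, -5) ⇒ equivalent

yes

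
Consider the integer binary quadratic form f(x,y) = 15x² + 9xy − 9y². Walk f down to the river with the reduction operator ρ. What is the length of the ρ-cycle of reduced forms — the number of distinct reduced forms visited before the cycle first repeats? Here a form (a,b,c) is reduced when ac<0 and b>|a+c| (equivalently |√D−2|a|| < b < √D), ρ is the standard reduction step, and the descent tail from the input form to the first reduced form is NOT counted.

D = 621, ⌊√D⌋ = 24
river: ρ → (-9,9,15)
river: ρ → (15,21,-3)
river: ρ → (-3,21,15)
river: ρ → (15,9,-9)
ρ-cycle length = 4 (tail of 0 descent steps not counted)

4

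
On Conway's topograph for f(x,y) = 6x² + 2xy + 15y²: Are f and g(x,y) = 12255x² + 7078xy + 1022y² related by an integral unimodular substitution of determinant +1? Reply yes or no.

D₁ = -356, D₂ = -356
f: reduced (well bottom): (6,2,15) with a≤c, −a<b≤a
g: flip: (12255,7078,1022)→(1022,-7078,12255)
g: translate: b→-946 (≡-7078 mod 2044), so (1022,-7078,12255)→(1022,-946,219)
g: flip: (1022,-946,219)→(219,946,1022)
g: translate: b→70 (≡946 mod 438), so (219,946,1022)→(219,70,6)
g: flip: (219,70,6)→(6,-70,219)
g: translate: b→2 (≡-70 mod 12), so (6,-70,219)→(6,2,15)
g: reduced (well bottom): (6,2,15) with a≤c, −a<b≤a
reduced forms (6, 2, 15) vs (6, 2, 15) ⇒ equivalent

yes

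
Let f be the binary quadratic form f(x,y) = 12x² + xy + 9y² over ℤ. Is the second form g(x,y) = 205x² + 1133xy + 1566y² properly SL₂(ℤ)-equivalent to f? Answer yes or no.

D₁ = -431, D₂ = -431
f: flip: (12,1,9)→(9,-1,12)
f: reduced (well bottom): (9,-1,12) with a≤c, −a<b≤a
g: translate: b→-97 (≡1133 mod 410), so (205,1133,1566)→(205,-97,12)
g: flip: (205,-97,12)→(12,97,205)
g: translate: b→1 (≡97 mod 24), so (12,97,205)→(12,1,9)
g: flip: (12,1,9)→(9,-1,12)
g: reduced (well bottom): (9,-1,12) with a≤c, −a<b≤a
reduced forms (9, -1, 12) vs (9, -1, 12) ⇒ equivalent

yes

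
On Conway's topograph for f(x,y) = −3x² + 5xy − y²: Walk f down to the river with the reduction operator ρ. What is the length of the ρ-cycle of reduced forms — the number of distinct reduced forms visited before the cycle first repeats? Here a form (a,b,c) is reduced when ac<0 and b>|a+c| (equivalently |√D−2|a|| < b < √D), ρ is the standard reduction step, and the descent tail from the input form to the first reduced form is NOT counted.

D = 13, ⌊√D⌋ = 3
descent: ρ → (-1,3,1)  [lands on river]
river: ρ → (1,3,-1)
ρ-cycle length = 2 (tail of 1 descent step not counted)

2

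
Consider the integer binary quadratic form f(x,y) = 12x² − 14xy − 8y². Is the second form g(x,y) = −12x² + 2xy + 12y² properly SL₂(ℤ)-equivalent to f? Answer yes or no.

D₁ = 580, D₂ = 580
river cycle of f (length 10): (-8, 14, 12), (12, 10, -10), (-10, 10, 12), (12, 14, -8), (-8, 18, 8), (8, 14, -12), (-12, 10, 10), (10, 10, -12), (-12, 14, 8), (8, 18, -8)
river cycle of g (length 6): (12, 22, -2), (-2, 22, 12), (12, 2, -12), (-12, 22, 2), (2, 22, -12), (-12, 2, 12)
cycles differ ⇒ inequivalent

no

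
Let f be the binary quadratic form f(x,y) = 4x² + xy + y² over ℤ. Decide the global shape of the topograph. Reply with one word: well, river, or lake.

D = b²−4ac = 1² − 4·4·1 = -15
D < 0 ⇒ definite ⇒ every region one sign ⇒ single well

well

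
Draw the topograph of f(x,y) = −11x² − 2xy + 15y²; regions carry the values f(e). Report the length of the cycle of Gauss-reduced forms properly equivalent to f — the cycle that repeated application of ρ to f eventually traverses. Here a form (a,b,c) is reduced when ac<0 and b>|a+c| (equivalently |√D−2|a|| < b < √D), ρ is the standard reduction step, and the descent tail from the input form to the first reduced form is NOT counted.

D = 664, ⌊√D⌋ = 25
descent: ρ → (15,2,-11)
descent: ρ → (-11,20,6)  [lands on river]
river: ρ → (6,16,-17)
river: ρ → (-17,18,5)
river: ρ → (5,22,-9)
river: ρ → (-9,14,13)
river: ρ → (13,12,-10)
river: ρ → (-10,8,15)
river: ρ → (15,22,-3)
river: ρ → (-3,20,22)
river: ρ → (22,24,-1)
river: ρ → (-1,24,22)
river: ρ → (22,20,-3)
river: ρ → (-3,22,15)
river: ρ → (15,8,-10)
river: ρ → (-10,12,13)
river: ρ → (13,14,-9)
river: ρ → (-9,22,5)
river: ρ → (5,18,-17)
river: ρ → (-17,16,6)
river: ρ → (6,20,-11)
river: ρ → (-11,24,2)
river: ρ → (2,24,-11)
ρ-cycle length = 22 (tail of 2 descent steps not counted)

22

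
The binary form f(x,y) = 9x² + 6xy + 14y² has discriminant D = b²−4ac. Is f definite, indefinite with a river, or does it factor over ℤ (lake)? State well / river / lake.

D = b²−4ac = 6² − 4·9·14 = -468
D < 0 ⇒ definite ⇒ every region one sign ⇒ single well

well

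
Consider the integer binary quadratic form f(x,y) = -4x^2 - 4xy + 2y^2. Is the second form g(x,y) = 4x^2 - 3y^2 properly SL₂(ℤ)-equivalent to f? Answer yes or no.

D₁ = 48, D₂ = 48
river cycle of f (length 2): (2, 4, -4), (-4, 4, 2)
river cycle of g (length 2): (-3, 6, 1), (1, 6, -3)
cycles differ ⇒ inequivalent

no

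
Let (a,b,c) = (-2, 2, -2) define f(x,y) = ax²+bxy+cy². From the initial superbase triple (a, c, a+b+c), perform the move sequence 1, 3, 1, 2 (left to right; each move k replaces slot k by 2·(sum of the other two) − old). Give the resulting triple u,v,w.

start (-2,-2,-2) = (f(1,0),f(0,1),f(1,1))
replace slot 1: 2·((-2)+(-2)) − (-2) = -6 → (-6,-2,-2)
replace slot 3: 2·((-6)+(-2)) − (-2) = -14 → (-6,-2,-14)
replace slot 1: 2·((-2)+(-14)) − (-6) = -26 → (-26,-2,-14)
replace slot 2: 2·((-26)+(-14)) − (-2) = -78 → (-26,-78,-14)

-26,-78,-14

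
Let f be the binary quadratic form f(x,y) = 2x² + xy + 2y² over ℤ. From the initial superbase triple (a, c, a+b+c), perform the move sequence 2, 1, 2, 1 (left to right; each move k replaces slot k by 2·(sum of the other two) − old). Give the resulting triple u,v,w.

start (2,2,5) = (f(1,0),f(0,1),f(1,1))
replace slot 2: 2·(2+5) − 2 = 12 → (2,12,5)
replace slot 1: 2·(12+5) − 2 = 32 → (32,12,5)
replace slot 2: 2·(32+5) − 12 = 62 → (32,62,5)
replace slot 1: 2·(62+5) − 32 = 102 → (102,62,5)

102,62,5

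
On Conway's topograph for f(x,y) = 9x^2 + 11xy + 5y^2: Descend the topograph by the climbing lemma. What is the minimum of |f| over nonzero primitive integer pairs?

translate: b→-7 (≡11 mod 18), so (9,11,5)→(9,-7,3)
flip: (9,-7,3)→(3,7,9)
translate: b→1 (≡7 mod 6), so (3,7,9)→(3,1,5)
reduced (well bottom): (3,1,5) with a≤c, −a<b≤a
well minimum = a = 3

3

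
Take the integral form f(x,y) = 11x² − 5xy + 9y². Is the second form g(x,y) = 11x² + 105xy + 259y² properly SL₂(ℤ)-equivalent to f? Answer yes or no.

D₁ = -371, D₂ = -371
f: flip: (11,-5,9)→(9,5,11)
f: reduced (well bottom): (9,5,11) with a≤c, −a<b≤a
g: translate: b→-5 (≡105 mod 22), so (11,105,259)→(11,-5,9)
g: flip: (11,-5,9)→(9,5,11)
g: reduced (well bottom): (9,5,11) with a≤c, −a<b≤a
reduced forms (9, 5, 11) vs (9, 5, 11) ⇒ equivalent

yes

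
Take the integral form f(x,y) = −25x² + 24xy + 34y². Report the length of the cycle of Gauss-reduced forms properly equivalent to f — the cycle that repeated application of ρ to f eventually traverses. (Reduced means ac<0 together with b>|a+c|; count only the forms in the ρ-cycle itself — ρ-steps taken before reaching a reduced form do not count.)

D = 3976, ⌊√D⌋ = 63
river: ρ → (34,44,-15)
river: ρ → (-15,46,31)
river: ρ → (31,16,-30)
river: ρ → (-30,44,17)
river: ρ → (17,58,-9)
river: ρ → (-9,50,41)
river: ρ → (41,32,-18)
river: ρ → (-18,40,33)
river: ρ → (33,26,-25)
river: ρ → (-25,24,34)
ρ-cycle length = 10 (tail of 0 descent steps not counted)

10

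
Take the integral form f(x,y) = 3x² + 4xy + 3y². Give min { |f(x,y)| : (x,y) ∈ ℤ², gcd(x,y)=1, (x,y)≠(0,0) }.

translate: b→-2 (≡4 mod 6), so (3,4,3)→(3,-2,2)
flip: (3,-2,2)→(2,2,3)
reduced (well bottom): (2,2,3) with a≤c, −a<b≤a
well minimum = a = 2

2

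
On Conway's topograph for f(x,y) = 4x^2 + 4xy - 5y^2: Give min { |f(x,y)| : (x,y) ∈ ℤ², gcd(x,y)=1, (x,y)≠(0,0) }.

river: ρ → (-5,6,3)
river: ρ → (3,6,-5)
river: ρ → (-5,4,4)
river: ρ → (4,4,-5)
closes: descent 0, river 4
min |a| on river = 3

3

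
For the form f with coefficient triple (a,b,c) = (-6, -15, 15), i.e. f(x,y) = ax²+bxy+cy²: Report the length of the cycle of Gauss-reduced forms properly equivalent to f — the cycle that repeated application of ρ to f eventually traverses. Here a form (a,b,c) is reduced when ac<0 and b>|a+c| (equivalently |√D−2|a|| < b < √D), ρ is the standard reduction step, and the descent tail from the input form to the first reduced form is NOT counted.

D = 585, ⌊√D⌋ = 24
descent: ρ → (15,15,-6)  [lands on river]
river: ρ → (-6,21,6)
river: ρ → (6,15,-15)
river: ρ → (-15,15,6)
river: ρ → (6,21,-6)
river: ρ → (-6,15,15)
ρ-cycle length = 6 (tail of 1 descent step not counted)

6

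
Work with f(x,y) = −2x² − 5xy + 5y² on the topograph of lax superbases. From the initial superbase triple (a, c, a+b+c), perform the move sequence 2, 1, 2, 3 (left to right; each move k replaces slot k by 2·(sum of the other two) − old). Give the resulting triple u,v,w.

start (-2,5,-2) = (f(1,0),f(0,1),f(1,1))
replace slot 2: 2·((-2)+(-2)) − 5 = -13 → (-2,-13,-2)
replace slot 1: 2·((-13)+(-2)) − (-2) = -28 → (-28,-13,-2)
replace slot 2: 2·((-28)+(-2)) − (-13) = -47 → (-28,-47,-2)
replace slot 3: 2·((-28)+(-47)) − (-2) = -148 → (-28,-47,-148)

-28,-47,-148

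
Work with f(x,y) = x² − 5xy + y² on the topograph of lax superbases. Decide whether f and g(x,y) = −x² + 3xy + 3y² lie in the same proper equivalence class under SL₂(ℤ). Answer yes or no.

D₁ = 21, D₂ = 21
river cycle of f (length 2): (1, 3, -3), (-3, 3, 1)
river cycle of g (length 2): (3, 3, -1), (-1, 3, 3)
cycles differ ⇒ inequivalent

no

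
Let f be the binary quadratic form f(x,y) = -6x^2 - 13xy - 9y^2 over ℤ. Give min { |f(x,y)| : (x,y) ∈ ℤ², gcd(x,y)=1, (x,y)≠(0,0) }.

translate: b→1 (≡13 mod 12), so (6,13,9)→(6,1,2)
flip: (6,1,2)→(2,-1,6)
reduced (well bottom): (2,-1,6) with a≤c, −a<b≤a
well minimum |f| = |-2| = 2 (negative-definite)

2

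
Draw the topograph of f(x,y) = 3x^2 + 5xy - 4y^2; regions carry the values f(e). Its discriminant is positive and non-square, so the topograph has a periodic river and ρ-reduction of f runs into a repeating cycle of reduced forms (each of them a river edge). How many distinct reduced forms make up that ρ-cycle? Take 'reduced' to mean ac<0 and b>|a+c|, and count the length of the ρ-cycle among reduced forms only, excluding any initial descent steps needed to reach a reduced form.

D = 73, ⌊√D⌋ = 8
river: ρ → (-4,3,4)
river: ρ → (4,5,-3)
river: ρ → (-3,7,2)
river: ρ → (2,5,-6)
river: ρ → (-6,7,1)
river: ρ → (1,7,-6)
river: ρ → (-6,5,2)
river: ρ → (2,7,-3)
river: ρ → (-3,5,4)
river: ρ → (4,3,-4)
river: ρ → (-4,5,3)
river: ρ → (3,7,-2)
river: ρ → (-2,5,6)
river: ρ → (6,7,-1)
river: ρ → (-1,7,6)
river: ρ → (6,5,-2)
river: ρ → (-2,7,3)
river: ρ → (3,5,-4)
ρ-cycle length = 18 (tail of 0 descent steps not counted)

18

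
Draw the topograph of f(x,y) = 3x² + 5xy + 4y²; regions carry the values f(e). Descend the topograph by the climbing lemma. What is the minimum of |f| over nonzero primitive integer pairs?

translate: b→-1 (≡5 mod 6), so (3,5,4)→(3,-1,2)
flip: (3,-1,2)→(2,1,3)
reduced (well bottom): (2,1,3) with a≤c, −a<b≤a
well minimum = a = 2

2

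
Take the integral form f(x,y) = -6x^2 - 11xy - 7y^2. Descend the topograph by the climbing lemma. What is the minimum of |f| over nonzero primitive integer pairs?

translate: b→-1 (≡11 mod 12), so (6,11,7)→(6,-1,2)
flip: (6,-1,2)→(2,1,6)
reduced (well bottom): (2,1,6) with a≤c, −a<b≤a
well minimum |f| = |-2| = 2 (negative-definite)

2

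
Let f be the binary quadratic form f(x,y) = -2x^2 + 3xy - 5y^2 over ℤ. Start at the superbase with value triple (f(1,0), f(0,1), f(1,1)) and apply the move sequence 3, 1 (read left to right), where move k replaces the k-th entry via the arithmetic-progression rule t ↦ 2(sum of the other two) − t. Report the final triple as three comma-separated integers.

start (-2,-5,-4) = (f(1,0),f(0,1),f(1,1))
replace slot 3: 2·((-2)+(-5)) − (-4) = -10 → (-2,-5,-10)
replace slot 1: 2·((-5)+(-10)) − (-2) = -28 → (-28,-5,-10)

-28,-5,-10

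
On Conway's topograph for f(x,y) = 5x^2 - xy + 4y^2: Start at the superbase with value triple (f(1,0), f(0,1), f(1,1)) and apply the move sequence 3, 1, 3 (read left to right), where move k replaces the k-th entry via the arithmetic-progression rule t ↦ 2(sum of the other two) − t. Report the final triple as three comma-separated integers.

start (5,4,8) = (f(1,0),f(0,1),f(1,1))
replace slot 3: 2·(5+4) − 8 = 10 → (5,4,10)
replace slot 1: 2·(4+10) − 5 = 23 → (23,4,10)
replace slot 3: 2·(23+4) − 10 = 44 → (23,4,44)

23,4,44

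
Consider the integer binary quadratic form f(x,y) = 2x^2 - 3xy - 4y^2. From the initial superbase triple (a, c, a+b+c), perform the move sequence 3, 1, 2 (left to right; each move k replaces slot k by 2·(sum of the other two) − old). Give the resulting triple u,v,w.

start (2,-4,-5) = (f(1,0),f(0,1),f(1,1))
replace slot 3: 2·(2+(-4)) − (-5) = 1 → (2,-4,1)
replace slot 1: 2·((-4)+1) − 2 = -8 → (-8,-4,1)
replace slot 2: 2·((-8)+1) − (-4) = -10 → (-8,-10,1)

-8,-10,1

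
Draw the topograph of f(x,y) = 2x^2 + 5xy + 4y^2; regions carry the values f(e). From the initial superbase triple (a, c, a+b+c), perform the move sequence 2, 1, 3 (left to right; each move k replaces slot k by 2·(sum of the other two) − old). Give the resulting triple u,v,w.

start (2,4,11) = (f(1,0),f(0,1),f(1,1))
replace slot 2: 2·(2+11) − 4 = 22 → (2,22,11)
replace slot 1: 2·(22+11) − 2 = 64 → (64,22,11)
replace slot 3: 2·(64+22) − 11 = 161 → (64,22,161)

64,22,161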